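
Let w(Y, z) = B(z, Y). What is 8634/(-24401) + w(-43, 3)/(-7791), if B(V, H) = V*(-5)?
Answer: -22300493/63369397 ≈ -0.35191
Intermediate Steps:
B(V, H) = -5*V
w(Y, z) = -5*z
8634/(-24401) + w(-43, 3)/(-7791) = 8634/(-24401) - 5*3/(-7791) = 8634*(-1/24401) - 15*(-1/7791) = -8634/24401 + 5/2597 = -22300493/63369397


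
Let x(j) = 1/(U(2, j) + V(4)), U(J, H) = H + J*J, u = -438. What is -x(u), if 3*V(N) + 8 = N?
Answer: 3/1306 ≈ 0.0022971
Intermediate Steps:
V(N) = -8/3 + N/3
U(J, H) = H + J**2
x(j) = 1/(8/3 + j) (x(j) = 1/((j + 2**2) + (-8/3 + (1/3)*4)) = 1/((j + 4) + (-8/3 + 4/3)) = 1/((4 + j) - 4/3) = 1/(8/3 + j))
-x(u) = -3/(8 + 3*(-438)) = -3/(8 - 1314) = -3/(-1306) = -3*(-1)/1306 = -1*(-3/1306) = 3/1306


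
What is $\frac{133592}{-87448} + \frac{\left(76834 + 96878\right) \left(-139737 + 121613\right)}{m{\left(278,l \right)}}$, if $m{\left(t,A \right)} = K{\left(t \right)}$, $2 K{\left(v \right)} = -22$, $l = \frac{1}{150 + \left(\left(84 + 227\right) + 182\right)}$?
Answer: $\frac{3128607490949}{10931} \approx 2.8621 \cdot 10^{8}$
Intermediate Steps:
$l = \frac{1}{643}$ ($l = \frac{1}{150 + \left(311 + 182\right)} = \frac{1}{150 + 493} = \frac{1}{643} \approx 0.0015552$)
$K{\left(v \right)} = -11$ ($K{\left(v \right)} = \frac{1}{2} \left(-22\right) = -11$)
$m{\left(t,A \right)} = -11$
$\frac{133592}{-87448} + \frac{\left(76834 + 96878\right) \left(-139737 + 121613\right)}{m{\left(278,l \right)}} = \frac{133592}{-87448} + \frac{\left(76834 + 96878\right) \left(-139737 + 121613\right)}{-11} = 133592 \left(- \frac{1}{87448}\right) + 173712 \left(-18124\right) \left(- \frac{1}{11}\right) = - \frac{16699}{10931} - -286214208 = - \frac{16699}{10931} + 286214208 = \frac{3128607490949}{10931}$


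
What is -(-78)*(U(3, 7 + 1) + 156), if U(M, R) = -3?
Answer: 11934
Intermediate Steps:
-(-78)*(U(3, 7 + 1) + 156) = -(-78)*(-3 + 156) = -(-78)*153 = -1*(-11934) = 11934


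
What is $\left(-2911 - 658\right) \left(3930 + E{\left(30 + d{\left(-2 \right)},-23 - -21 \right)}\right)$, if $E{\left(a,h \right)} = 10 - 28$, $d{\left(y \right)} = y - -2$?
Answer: $-13961928$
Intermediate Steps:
$d{\left(y \right)} = 2 + y$ ($d{\left(y \right)} = y + 2 = 2 + y$)
$E{\left(a,h \right)} = -18$ ($E{\left(a,h \right)} = 10 - 28 = -18$)
$\left(-2911 - 658\right) \left(3930 + E{\left(30 + d{\left(-2 \right)},-23 - -21 \right)}\right) = \left(-2911 - 658\right) \left(3930 - 18\right) = \left(-3569\right) 3912 = -13961928$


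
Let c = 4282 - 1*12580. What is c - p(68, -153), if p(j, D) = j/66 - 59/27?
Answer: -2464163/297 ≈ -8296.8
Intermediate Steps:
c = -8298 (c = 4282 - 12580 = -8298)
p(j, D) = -59/27 + j/66 (p(j, D) = j*(1/66) - 59*1/27 = j/66 - 59/27 = -59/27 + j/66)
c - p(68, -153) = -8298 - (-59/27 + (1/66)*68) = -8298 - (-59/27 + 34/33) = -8298 - 1*(-343/297) = -8298 + 343/297 = -2464163/297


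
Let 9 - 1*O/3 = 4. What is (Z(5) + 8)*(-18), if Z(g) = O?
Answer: -414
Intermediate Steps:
O = 15 (O = 27 - 3*4 = 27 - 12 = 15)
Z(g) = 15
(Z(5) + 8)*(-18) = (15 + 8)*(-18) = 23*(-18) = -414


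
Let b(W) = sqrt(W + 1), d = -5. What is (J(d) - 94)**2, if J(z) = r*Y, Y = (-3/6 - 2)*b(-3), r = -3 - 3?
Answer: 8386 - 2820*I*sqrt(2) ≈ 8386.0 - 3988.1*I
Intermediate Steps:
r = -6
b(W) = sqrt(1 + W)
Y = -5*I*sqrt(2)/2 (Y = (-3/6 - 2)*sqrt(1 - 3) = (-3*1/6 - 2)*sqrt(-2) = (-1/2 - 2)*(I*sqrt(2)) = -5*I*sqrt(2)/2 ≈ -3.5355*I)
J(z) = 15*I*sqrt(2) (J(z) = -(-15)*I*sqrt(2) = 15*I*sqrt(2))
(J(d) - 94)**2 = (15*I*sqrt(2) - 94)**2 = (-94 + 15*I*sqrt(2))**2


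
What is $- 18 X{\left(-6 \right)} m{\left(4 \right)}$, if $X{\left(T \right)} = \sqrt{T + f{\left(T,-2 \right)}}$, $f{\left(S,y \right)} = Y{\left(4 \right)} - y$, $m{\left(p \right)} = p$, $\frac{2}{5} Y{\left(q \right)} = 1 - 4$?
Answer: $- 36 i \sqrt{46} \approx - 244.16 i$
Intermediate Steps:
$Y{\left(q \right)} = - \frac{15}{2}$ ($Y{\left(q \right)} = \frac{5 \left(1 - 4\right)}{2} = \frac{5}{2} \left(-3\right) = - \frac{15}{2}$)
$f{\left(S,y \right)} = - \frac{15}{2} - y$
$X{\left(T \right)} = \sqrt{- \frac{11}{2} + T}$ ($X{\left(T \right)} = \sqrt{T - \frac{11}{2}} = \sqrt{- \frac{11}{2} + T}$)
$- 18 X{\left(-6 \right)} m{\left(4 \right)} = - 18 \frac{\sqrt{-22 + 4 \left(-6\right)}}{2} \cdot 4 = - 18 \frac{\sqrt{-22 - 24}}{2} \cdot 4 = - 18 \frac{\sqrt{-46}}{2} \cdot 4 = - 18 \frac{i \sqrt{46}}{2} \cdot 4 = - 9 i \sqrt{46} \cdot 4 = - 36 i \sqrt{46}$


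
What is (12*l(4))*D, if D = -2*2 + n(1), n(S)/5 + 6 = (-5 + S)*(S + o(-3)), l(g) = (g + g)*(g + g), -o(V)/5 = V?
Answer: -271872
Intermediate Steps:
o(V) = -5*V
l(g) = 4*g² (l(g) = (2*g)*(2*g) = 4*g²)
n(S) = -30 + 5*(-5 + S)*(15 + S) (n(S) = -30 + 5*((-5 + S)*(S - 5*(-3))) = -30 + 5*((-5 + S)*(S + 15)) = -30 + 5*((-5 + S)*(15 + S)) = -30 + 5*(-5 + S)*(15 + S))
D = -354 (D = -2*2 + (-405 + 5*1² + 50*1) = -4 + (-405 + 5*1 + 50) = -4 + (-405 + 5 + 50) = -4 - 350 = -354)
(12*l(4))*D = (12*(4*4²))*(-354) = (12*(4*16))*(-354) = (12*64)*(-354) = 768*(-354) = -271872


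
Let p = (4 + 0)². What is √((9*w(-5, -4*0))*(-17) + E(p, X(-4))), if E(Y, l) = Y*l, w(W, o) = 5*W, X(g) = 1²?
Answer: √3841 ≈ 61.976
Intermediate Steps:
X(g) = 1
p = 16 (p = 4² = 16)
√((9*w(-5, -4*0))*(-17) + E(p, X(-4))) = √((9*(5*(-5)))*(-17) + 16*1) = √((9*(-25))*(-17) + 16) = √(-225*(-17) + 16) = √(3825 + 16) = √3841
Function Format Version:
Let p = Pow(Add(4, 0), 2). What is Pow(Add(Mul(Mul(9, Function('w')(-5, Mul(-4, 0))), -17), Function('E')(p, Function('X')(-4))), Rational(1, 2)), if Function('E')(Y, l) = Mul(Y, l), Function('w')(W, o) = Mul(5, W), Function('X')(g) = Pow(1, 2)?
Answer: Pow(3841, Rational(1, 2)) ≈ 61.976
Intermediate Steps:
Function('X')(g) = 1
p = 16 (p = Pow(4, 2) = 16)
Pow(Add(Mul(Mul(9, Function('w')(-5, Mul(-4, 0))), -17), Function('E')(p, Function('X')(-4))), Rational(1, 2)) = Pow(Add(Mul(Mul(9, Mul(5, -5)), -17), Mul(16, 1)), Rational(1, 2)) = Pow(Add(Mul(Mul(9, -25), -17), 16), Rational(1, 2)) = Pow(Add(Mul(-225, -17), 16), Rational(1, 2)) = Pow(Add(3825, 16), Rational(1, 2)) = Pow(3841, Rational(1, 2))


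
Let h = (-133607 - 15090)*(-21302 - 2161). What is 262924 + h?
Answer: 3489140635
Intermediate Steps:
h = 3488877711 (h = -148697*(-23463) = 3488877711)
262924 + h = 262924 + 3488877711 = 3489140635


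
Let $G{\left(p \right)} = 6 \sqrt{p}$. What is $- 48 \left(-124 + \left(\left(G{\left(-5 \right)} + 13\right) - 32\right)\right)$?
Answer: $6864 - 288 i \sqrt{5} \approx 6864.0 - 643.99 i$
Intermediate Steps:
$- 48 \left(-124 + \left(\left(G{\left(-5 \right)} + 13\right) - 32\right)\right) = - 48 \left(-124 - \left(19 - 6 i \sqrt{5}\right)\right) = - 48 \left(-143 + 6 i \sqrt{5}\right) = 6864 - 288 i \sqrt{5}$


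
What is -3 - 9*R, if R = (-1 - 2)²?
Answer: -84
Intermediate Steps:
R = 9 (R = (-3)² = 9)
-3 - 9*R = -3 - 9*9 = -3 - 81 = -84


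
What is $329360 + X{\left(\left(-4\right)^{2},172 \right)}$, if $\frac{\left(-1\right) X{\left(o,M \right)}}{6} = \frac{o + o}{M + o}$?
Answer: $\frac{15479872}{47} \approx 3.2936 \cdot 10^{5}$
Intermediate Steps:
$X{\left(o,M \right)} = - \frac{12 o}{M + o}$ ($X{\left(o,M \right)} = - 6 \frac{o + o}{M + o} = - 6 \frac{2 o}{M + o} = - \frac{12 o}{M + o}$)
$329360 + X{\left(\left(-4\right)^{2},172 \right)} = 329360 - \frac{12 \left(-4\right)^{2}}{172 + \left(-4\right)^{2}} = 329360 - \frac{192}{172 + 16} = 329360 - \frac{192}{188} = 329360 - 192 \cdot \frac{1}{188} = 329360 - \frac{48}{47} = \frac{15479872}{47}$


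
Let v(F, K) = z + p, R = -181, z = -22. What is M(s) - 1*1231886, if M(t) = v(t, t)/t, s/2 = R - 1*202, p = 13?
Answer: -943624667/766 ≈ -1.2319e+6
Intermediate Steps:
v(F, K) = -9 (v(F, K) = -22 + 13 = -9)
s = -766 (s = 2*(-181 - 1*202) = 2*(-181 - 202) = 2*(-383) = -766)
M(t) = -9/t
M(s) - 1*1231886 = -9/(-766) - 1*1231886 = -9*(-1/766) - 1231886 = 9/766 - 1231886 = -943624667/766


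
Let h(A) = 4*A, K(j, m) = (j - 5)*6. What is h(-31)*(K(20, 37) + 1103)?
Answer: -147932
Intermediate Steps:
K(j, m) = -30 + 6*j (K(j, m) = (-5 + j)*6 = -30 + 6*j)
h(-31)*(K(20, 37) + 1103) = (4*(-31))*((-30 + 6*20) + 1103) = -124*((-30 + 120) + 1103) = -124*(90 + 1103) = -124*1193 = -147932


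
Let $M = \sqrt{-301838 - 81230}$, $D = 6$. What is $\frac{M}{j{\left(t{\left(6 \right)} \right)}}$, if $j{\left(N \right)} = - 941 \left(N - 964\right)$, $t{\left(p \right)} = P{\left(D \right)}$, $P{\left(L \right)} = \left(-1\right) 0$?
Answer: $\frac{i \sqrt{95767}}{453562} \approx 0.00068229 i$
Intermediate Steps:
$P{\left(L \right)} = 0$
$M = 2 i \sqrt{95767}$ ($M = \sqrt{-383068} = 2 i \sqrt{95767} \approx 618.92 i$)
$t{\left(p \right)} = 0$
$j{\left(N \right)} = 907124 - 941 N$ ($j{\left(N \right)} = - 941 \left(-964 + N\right) = 907124 - 941 N$)
$\frac{M}{j{\left(t{\left(6 \right)} \right)}} = \frac{2 i \sqrt{95767}}{907124 - 0} = \frac{2 i \sqrt{95767}}{907124 + 0} = \frac{2 i \sqrt{95767}}{907124} = 2 i \sqrt{95767} \cdot \frac{1}{907124} = \frac{i \sqrt{95767}}{453562}$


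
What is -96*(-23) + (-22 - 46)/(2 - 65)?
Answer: 139172/63 ≈ 2209.1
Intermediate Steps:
-96*(-23) + (-22 - 46)/(2 - 65) = 2208 - 68/(-63) = 2208 - 68*(-1/63) = 2208 + 68/63 = 139172/63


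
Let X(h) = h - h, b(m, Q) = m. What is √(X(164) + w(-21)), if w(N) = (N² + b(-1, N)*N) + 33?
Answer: 3*√55 ≈ 22.249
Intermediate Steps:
X(h) = 0
w(N) = 33 + N² - N (w(N) = (N² - N) + 33 = 33 + N² - N)
√(X(164) + w(-21)) = √(0 + (33 + (-21)² - 1*(-21))) = √(0 + (33 + 441 + 21)) = √(0 + 495) = √495 = 3*√55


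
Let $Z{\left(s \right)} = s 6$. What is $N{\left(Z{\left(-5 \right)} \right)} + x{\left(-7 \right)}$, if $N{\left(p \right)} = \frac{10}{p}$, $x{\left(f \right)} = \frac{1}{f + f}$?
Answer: $- \frac{17}{42} \approx -0.40476$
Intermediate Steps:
$x{\left(f \right)} = \frac{1}{2 f}$
$Z{\left(s \right)} = 6 s$
$N{\left(Z{\left(-5 \right)} \right)} + x{\left(-7 \right)} = \frac{10}{6 \left(-5\right)} + \frac{1}{2 \left(-7\right)} = \frac{10}{-30} + \frac{1}{2} \left(- \frac{1}{7}\right) = 10 \left(- \frac{1}{30}\right) - \frac{1}{14} = - \frac{1}{3} - \frac{1}{14} = - \frac{17}{42}$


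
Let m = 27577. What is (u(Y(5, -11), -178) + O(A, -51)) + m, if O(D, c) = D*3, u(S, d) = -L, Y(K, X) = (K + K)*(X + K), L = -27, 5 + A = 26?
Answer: 27667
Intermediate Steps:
A = 21 (A = -5 + 26 = 21)
Y(K, X) = 2*K*(K + X) (Y(K, X) = (2*K)*(K + X) = 2*K*(K + X))
u(S, d) = 27 (u(S, d) = -1*(-27) = 27)
O(D, c) = 3*D
(u(Y(5, -11), -178) + O(A, -51)) + m = (27 + 3*21) + 27577 = (27 + 63) + 27577 = 90 + 27577 = 27667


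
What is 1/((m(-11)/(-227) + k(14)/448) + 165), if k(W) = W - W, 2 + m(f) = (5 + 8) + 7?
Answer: 227/37437 ≈ 0.0060635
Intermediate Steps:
m(f) = 18 (m(f) = -2 + ((5 + 8) + 7) = -2 + (13 + 7) = -2 + 20 = 18)
k(W) = 0
1/((m(-11)/(-227) + k(14)/448) + 165) = 1/((18/(-227) + 0/448) + 165) = 1/((18*(-1/227) + 0*(1/448)) + 165) = 1/((-18/227 + 0) + 165) = 1/(-18/227 + 165) = 1/(37437/227) = 227/37437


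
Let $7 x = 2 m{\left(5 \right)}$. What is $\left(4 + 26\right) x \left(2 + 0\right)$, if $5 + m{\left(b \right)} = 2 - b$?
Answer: $- \frac{960}{7} \approx -137.14$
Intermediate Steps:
$m{\left(b \right)} = -3 - b$ ($m{\left(b \right)} = -5 - \left(-2 + b\right) = -3 - b$)
$x = - \frac{16}{7}$ ($x = \frac{2 \left(-3 - 5\right)}{7} = \frac{2 \left(-8\right)}{7} = \frac{1}{7} \left(-16\right) = - \frac{16}{7} \approx -2.2857$)
$\left(4 + 26\right) x \left(2 + 0\right) = \left(4 + 26\right) \left(- \frac{16 \left(2 + 0\right)}{7}\right) = 30 \left(\left(- \frac{16}{7}\right) 2\right) = 30 \left(- \frac{32}{7}\right) = - \frac{960}{7}$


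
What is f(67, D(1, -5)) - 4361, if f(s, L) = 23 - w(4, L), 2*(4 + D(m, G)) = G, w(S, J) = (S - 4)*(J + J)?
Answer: -4338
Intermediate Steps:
w(S, J) = 2*J*(-4 + S) (w(S, J) = (-4 + S)*(2*J) = 2*J*(-4 + S))
D(m, G) = -4 + G/2
f(s, L) = 23 (f(s, L) = 23 - 2*L*(-4 + 4) = 23 - 2*L*0 = 23 - 1*0 = 23 + 0 = 23)
f(67, D(1, -5)) - 4361 = 23 - 4361 = -4338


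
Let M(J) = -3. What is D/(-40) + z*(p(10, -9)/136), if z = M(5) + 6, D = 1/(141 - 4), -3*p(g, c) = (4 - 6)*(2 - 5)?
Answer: -4127/93160 ≈ -0.044300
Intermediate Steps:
p(g, c) = -2 (p(g, c) = -(4 - 6)*(2 - 5)/3 = -(-2)*(-3)/3 = -⅓*6 = -2)
D = 1/137 ≈ 0.0072993
z = 3 (z = -3 + 6 = 3)
D/(-40) + z*(p(10, -9)/136) = (1/137)/(-40) + 3*(-2/136) = (1/137)*(-1/40) + 3*(-2*1/136) = -1/5480 + 3*(-1/68) = -1/5480 - 3/68 = -4127/93160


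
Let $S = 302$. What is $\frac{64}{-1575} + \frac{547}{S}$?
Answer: $\frac{842197}{475650} \approx 1.7706$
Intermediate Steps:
$\frac{64}{-1575} + \frac{547}{S} = \frac{64}{-1575} + \frac{547}{302} = 64 \left(- \frac{1}{1575}\right) + 547 \cdot \frac{1}{302} = - \frac{64}{1575} + \frac{547}{302} = \frac{842197}{475650}$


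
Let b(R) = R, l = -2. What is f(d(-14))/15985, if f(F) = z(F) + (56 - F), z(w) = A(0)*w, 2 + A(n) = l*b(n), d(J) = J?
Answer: 98/15985 ≈ 0.0061307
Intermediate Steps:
A(n) = -2 - 2*n
z(w) = -2*w (z(w) = (-2 - 2*0)*w = (-2 + 0)*w = -2*w)
f(F) = 56 - 3*F (f(F) = -2*F + (56 - F) = 56 - 3*F)
f(d(-14))/15985 = (56 - 3*(-14))/15985 = (56 + 42)*(1/15985) = 98*(1/15985) = 98/15985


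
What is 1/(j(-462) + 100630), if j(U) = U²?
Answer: 1/314074 ≈ 3.1840e-6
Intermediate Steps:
1/(j(-462) + 100630) = 1/((-462)² + 100630) = 1/(213444 + 100630) = 1/314074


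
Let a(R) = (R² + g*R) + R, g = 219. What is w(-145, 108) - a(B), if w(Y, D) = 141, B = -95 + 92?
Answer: 792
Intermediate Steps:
B = -3
a(R) = R² + 220*R (a(R) = (R² + 219*R) + R = R² + 220*R)
w(-145, 108) - a(B) = 141 - (-3)*(220 - 3) = 141 - (-3)*217 = 141 - 1*(-651) = 141 + 651 = 792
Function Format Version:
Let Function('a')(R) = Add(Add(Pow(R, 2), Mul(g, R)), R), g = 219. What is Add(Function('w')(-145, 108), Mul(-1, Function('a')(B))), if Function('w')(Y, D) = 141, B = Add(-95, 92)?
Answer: 792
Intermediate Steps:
B = -3
Function('a')(R) = Add(Pow(R, 2), Mul(220, R)) (Function('a')(R) = Add(Add(Pow(R, 2), Mul(219, R)), R) = Add(Pow(R, 2), Mul(220, R)))
Add(Function('w')(-145, 108), Mul(-1, Function('a')(B))) = Add(141, Mul(-1, Mul(-3, Add(220, -3)))) = Add(141, Mul(-1, Mul(-3, 217))) = Add(141, Mul(-1, -651)) = Add(141, 651) = 792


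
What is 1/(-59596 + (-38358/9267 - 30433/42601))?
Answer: -10122653/603318759259 ≈ -1.6778e-5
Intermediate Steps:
1/(-59596 + (-38358/9267 - 30433/42601)) = 1/(-59596 + (-38358*1/9267 - 30433*1/42601)) = 1/(-59596 + (-12786/3089 - 2341/3277)) = 1/(-59596 - 49131071/10122653) = 1/(-603318759259/10122653) = -10122653/603318759259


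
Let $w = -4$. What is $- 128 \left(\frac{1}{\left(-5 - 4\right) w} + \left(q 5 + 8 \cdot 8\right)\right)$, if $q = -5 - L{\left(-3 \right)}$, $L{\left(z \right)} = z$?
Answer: $- \frac{62240}{9} \approx -6915.6$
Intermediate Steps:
$q = -2$ ($q = -5 - -3 = -5 + 3 = -2$)
$- 128 \left(\frac{1}{\left(-5 - 4\right) w} + \left(q 5 + 8 \cdot 8\right)\right) = - 128 \left(\frac{1}{\left(-5 - 4\right) \left(-4\right)} + \left(\left(-2\right) 5 + 8 \cdot 8\right)\right) = - 128 \left(\frac{1}{\left(-9\right) \left(-4\right)} + \left(-10 + 64\right)\right) = - 128 \left(\frac{1}{36} + 54\right) = \left(-128\right) \frac{1945}{36} = - \frac{62240}{9}$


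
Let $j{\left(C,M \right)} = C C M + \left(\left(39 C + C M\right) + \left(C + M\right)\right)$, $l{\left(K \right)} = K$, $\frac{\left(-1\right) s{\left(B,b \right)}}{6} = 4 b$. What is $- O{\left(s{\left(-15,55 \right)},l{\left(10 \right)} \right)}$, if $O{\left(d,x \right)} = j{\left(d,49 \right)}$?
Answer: $-85260169$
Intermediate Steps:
$s{\left(B,b \right)} = - 24 b$ ($s{\left(B,b \right)} = - 6 \cdot 4 b = - 24 b$)
$j{\left(C,M \right)} = M + 40 C + C M + M C^{2}$ ($j{\left(C,M \right)} = C^{2} M + \left(M + 40 C + C M\right) = M C^{2} + \left(M + 40 C + C M\right) = M + 40 C + C M + M C^{2}$)
$O{\left(d,x \right)} = 49 + 49 d^{2} + 89 d$ ($O{\left(d,x \right)} = 49 + 40 d + d 49 + 49 d^{2} = 49 + 40 d + 49 d + 49 d^{2} = 49 + 49 d^{2} + 89 d$)
$- O{\left(s{\left(-15,55 \right)},l{\left(10 \right)} \right)} = - (49 + 49 \left(\left(-24\right) 55\right)^{2} + 89 \left(\left(-24\right) 55\right)) = - (49 + 49 \left(-1320\right)^{2} + 89 \left(-1320\right)) = - (49 + 49 \cdot 1742400 - 117480) = - (49 + 85377600 - 117480) = \left(-1\right) 85260169 = -85260169$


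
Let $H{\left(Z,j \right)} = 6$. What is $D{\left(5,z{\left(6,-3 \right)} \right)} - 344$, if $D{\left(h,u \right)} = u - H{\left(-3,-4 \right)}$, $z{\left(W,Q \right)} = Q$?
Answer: $-353$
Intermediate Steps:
$D{\left(h,u \right)} = -6 + u$ ($D{\left(h,u \right)} = u - 6 = -6 + u$)
$D{\left(5,z{\left(6,-3 \right)} \right)} - 344 = \left(-6 - 3\right) - 344 = -9 - 344 = -353$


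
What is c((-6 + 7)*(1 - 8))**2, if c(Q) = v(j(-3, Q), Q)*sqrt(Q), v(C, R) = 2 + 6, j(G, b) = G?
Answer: -448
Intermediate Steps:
v(C, R) = 8
c(Q) = 8*sqrt(Q)
c((-6 + 7)*(1 - 8))**2 = (8*sqrt((-6 + 7)*(1 - 8)))**2 = (8*sqrt(1*(-7)))**2 = (8*sqrt(-7))**2 = (8*(I*sqrt(7)))**2 = (8*I*sqrt(7))**2 = -448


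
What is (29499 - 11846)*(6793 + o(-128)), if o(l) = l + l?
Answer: 115397661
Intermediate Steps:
o(l) = 2*l
(29499 - 11846)*(6793 + o(-128)) = (29499 - 11846)*(6793 + 2*(-128)) = 17653*(6793 - 256) = 17653*6537 = 115397661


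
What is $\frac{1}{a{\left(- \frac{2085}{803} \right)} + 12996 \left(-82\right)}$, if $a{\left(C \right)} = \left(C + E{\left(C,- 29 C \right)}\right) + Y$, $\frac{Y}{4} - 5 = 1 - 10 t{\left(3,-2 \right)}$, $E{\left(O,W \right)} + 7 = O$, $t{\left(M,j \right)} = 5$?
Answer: $- \frac{803}{855885735} \approx -9.3821 \cdot 10^{-7}$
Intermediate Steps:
$E{\left(O,W \right)} = -7 + O$
$Y = -176$ ($Y = 20 + 4 \left(1 - 50\right) = 20 + 4 \left(-49\right) = 20 - 196 = -176$)
$a{\left(C \right)} = -183 + 2 C$ ($a{\left(C \right)} = \left(C + \left(-7 + C\right)\right) - 176 = \left(-7 + 2 C\right) - 176 = -183 + 2 C$)
$\frac{1}{a{\left(- \frac{2085}{803} \right)} + 12996 \left(-82\right)} = \frac{1}{\left(-183 + 2 \left(- \frac{2085}{803}\right)\right) + 12996 \left(-82\right)} = \frac{1}{\left(-183 + 2 \left(\left(-2085\right) \frac{1}{803}\right)\right) - 1065672} = \frac{1}{\left(-183 + 2 \left(- \frac{2085}{803}\right)\right) - 1065672} = \frac{1}{\left(-183 - \frac{4170}{803}\right) - 1065672} = \frac{1}{- \frac{151119}{803} - 1065672} = \frac{1}{- \frac{855885735}{803}} = - \frac{803}{855885735}$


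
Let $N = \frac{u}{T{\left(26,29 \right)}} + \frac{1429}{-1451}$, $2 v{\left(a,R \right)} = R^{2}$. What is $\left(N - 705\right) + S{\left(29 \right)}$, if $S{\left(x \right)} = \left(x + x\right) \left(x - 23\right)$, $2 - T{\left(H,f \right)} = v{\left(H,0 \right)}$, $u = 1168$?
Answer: $\frac{327948}{1451} \approx 226.02$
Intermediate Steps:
$v{\left(a,R \right)} = \frac{R^{2}}{2}$
$T{\left(H,f \right)} = 2$ ($T{\left(H,f \right)} = 2 - \frac{0^{2}}{2} = 2 - \frac{1}{2} \cdot 0 = 2 - 0 = 2 + 0 = 2$)
$S{\left(x \right)} = 2 x \left(-23 + x\right)$
$N = \frac{845955}{1451}$ ($N = \frac{1168}{2} + \frac{1429}{-1451} = 1168 \cdot \frac{1}{2} + 1429 \left(- \frac{1}{1451}\right) = 584 - \frac{1429}{1451} = \frac{845955}{1451} \approx 583.02$)
$\left(N - 705\right) + S{\left(29 \right)} = \left(\frac{845955}{1451} - 705\right) + 2 \cdot 29 \left(-23 + 29\right) = - \frac{177000}{1451} + 2 \cdot 29 \cdot 6 = - \frac{177000}{1451} + 348 = \frac{327948}{1451}$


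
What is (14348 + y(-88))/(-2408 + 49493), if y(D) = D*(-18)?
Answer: 15932/47085 ≈ 0.33837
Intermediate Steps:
y(D) = -18*D
(14348 + y(-88))/(-2408 + 49493) = (14348 - 18*(-88))/(-2408 + 49493) = (14348 + 1584)/47085 = 15932*(1/47085) = 15932/47085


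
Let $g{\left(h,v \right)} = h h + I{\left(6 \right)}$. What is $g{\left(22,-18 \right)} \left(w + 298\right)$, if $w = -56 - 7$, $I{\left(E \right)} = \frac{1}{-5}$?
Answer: $113693$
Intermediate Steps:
$I{\left(E \right)} = - \frac{1}{5}$
$g{\left(h,v \right)} = - \frac{1}{5} + h^{2}$ ($g{\left(h,v \right)} = h h - \frac{1}{5} = h^{2} - \frac{1}{5} = - \frac{1}{5} + h^{2}$)
$w = -63$ ($w = -56 - 7 = -63$)
$g{\left(22,-18 \right)} \left(w + 298\right) = \left(- \frac{1}{5} + 22^{2}\right) \left(-63 + 298\right) = \left(- \frac{1}{5} + 484\right) 235 = \frac{2419}{5} \cdot 235 = 113693$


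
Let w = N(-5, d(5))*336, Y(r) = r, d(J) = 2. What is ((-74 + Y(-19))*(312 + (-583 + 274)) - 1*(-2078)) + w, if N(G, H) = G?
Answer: 119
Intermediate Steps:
w = -1680 (w = -5*336 = -1680)
((-74 + Y(-19))*(312 + (-583 + 274)) - 1*(-2078)) + w = ((-74 - 19)*(312 + (-583 + 274)) - 1*(-2078)) - 1680 = (-93*(312 - 309) + 2078) - 1680 = (-93*3 + 2078) - 1680 = (-279 + 2078) - 1680 = 1799 - 1680 = 119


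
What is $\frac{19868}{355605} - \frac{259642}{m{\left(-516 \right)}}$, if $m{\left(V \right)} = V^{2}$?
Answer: $- \frac{14506669867}{15780327480} \approx -0.91929$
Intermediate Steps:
$\frac{19868}{355605} - \frac{259642}{m{\left(-516 \right)}} = \frac{19868}{355605} - \frac{259642}{\left(-516\right)^{2}} = 19868 \cdot \frac{1}{355605} - \frac{259642}{266256} = \frac{19868}{355605} - \frac{129821}{133128} = - \frac{14506669867}{15780327480}$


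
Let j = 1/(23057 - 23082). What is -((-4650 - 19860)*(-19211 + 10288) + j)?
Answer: -5467568249/25 ≈ -2.1870e+8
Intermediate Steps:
j = -1/25 (j = 1/(-25) = -1/25 ≈ -0.040000)
-((-4650 - 19860)*(-19211 + 10288) + j) = -((-4650 - 19860)*(-19211 + 10288) - 1/25) = -(-24510*(-8923) - 1/25) = -(218702730 - 1/25) = -1*5467568249/25 = -5467568249/25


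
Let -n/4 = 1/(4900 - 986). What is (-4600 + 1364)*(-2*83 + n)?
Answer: 1051259904/1957 ≈ 5.3718e+5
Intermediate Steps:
n = -2/1957 (n = -4/(4900 - 986) = -4/3914 = -4*1/3914 = -2/1957 ≈ -0.0010220)
(-4600 + 1364)*(-2*83 + n) = (-4600 + 1364)*(-2*83 - 2/1957) = -3236*(-166 - 2/1957) = -3236*(-324864/1957) = 1051259904/1957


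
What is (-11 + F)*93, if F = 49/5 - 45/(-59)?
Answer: -11997/295 ≈ -40.668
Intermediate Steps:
F = 3116/295 (F = 49*(1/5) - 45*(-1/59) = 49/5 + 45/59 = 3116/295 ≈ 10.563)
(-11 + F)*93 = (-11 + 3116/295)*93 = -129/295*93 = -11997/295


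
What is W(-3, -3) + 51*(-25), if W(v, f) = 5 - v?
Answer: -1267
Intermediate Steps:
W(-3, -3) + 51*(-25) = (5 - 1*(-3)) + 51*(-25) = (5 + 3) - 1275 = 8 - 1275 = -1267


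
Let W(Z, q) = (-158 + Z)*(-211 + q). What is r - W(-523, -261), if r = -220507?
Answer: -541939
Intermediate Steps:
W(Z, q) = (-211 + q)*(-158 + Z)
r - W(-523, -261) = -220507 - (33338 - 211*(-523) - 158*(-261) - 523*(-261)) = -220507 - (33338 + 110353 + 41238 + 136503) = -220507 - 1*321432 = -220507 - 321432 = -541939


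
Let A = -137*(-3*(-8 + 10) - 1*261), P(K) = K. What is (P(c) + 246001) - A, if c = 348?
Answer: 209770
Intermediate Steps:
A = 36579 (A = -137*(-3*2 - 261) = -137*(-6 - 261) = -137*(-267) = 36579)
(P(c) + 246001) - A = (348 + 246001) - 1*36579 = 246349 - 36579 = 209770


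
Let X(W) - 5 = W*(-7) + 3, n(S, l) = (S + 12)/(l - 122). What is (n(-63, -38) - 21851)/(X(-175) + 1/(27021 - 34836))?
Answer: -5464418367/308348608 ≈ -17.722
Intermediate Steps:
n(S, l) = (12 + S)/(-122 + l)
X(W) = 8 - 7*W (X(W) = 5 + (W*(-7) + 3) = 5 + (-7*W + 3) = 5 + (3 - 7*W) = 8 - 7*W)
(n(-63, -38) - 21851)/(X(-175) + 1/(27021 - 34836)) = ((12 - 63)/(-122 - 38) - 21851)/((8 - 7*(-175)) + 1/(27021 - 34836)) = (-51/(-160) - 21851)/((8 + 1225) + 1/(-7815)) = (-1/160*(-51) - 21851)/(1233 - 1/7815) = (51/160 - 21851)/(9635894/7815) = -3496109/160*7815/9635894 = -5464418367/308348608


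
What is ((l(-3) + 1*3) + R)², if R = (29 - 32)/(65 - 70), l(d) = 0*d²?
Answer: 324/25 ≈ 12.960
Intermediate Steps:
l(d) = 0
R = ⅗ (R = -3/(-5) = -3*(-⅕) = ⅗ ≈ 0.60000)
((l(-3) + 1*3) + R)² = ((0 + 1*3) + ⅗)² = ((0 + 3) + ⅗)² = (3 + ⅗)² = (18/5)² = 324/25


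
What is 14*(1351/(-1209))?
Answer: -18914/1209 ≈ -15.644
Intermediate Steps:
14*(1351/(-1209)) = 14*(1351*(-1/1209)) = 14*(-1351/1209) = -18914/1209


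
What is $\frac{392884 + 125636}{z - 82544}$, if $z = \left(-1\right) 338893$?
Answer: $- \frac{172840}{140479} \approx -1.2304$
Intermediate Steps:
$z = -338893$
$\frac{392884 + 125636}{z - 82544} = \frac{392884 + 125636}{-338893 - 82544} = \frac{518520}{-338893 - 82544} = \frac{518520}{-421437} = 518520 \left(- \frac{1}{421437}\right) = - \frac{172840}{140479}$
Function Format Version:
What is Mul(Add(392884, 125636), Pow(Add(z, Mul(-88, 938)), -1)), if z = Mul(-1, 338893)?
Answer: Rational(-172840, 140479) ≈ -1.2304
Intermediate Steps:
z = -338893
Mul(Add(392884, 125636), Pow(Add(z, Mul(-88, 938)), -1)) = Mul(Add(392884, 125636), Pow(Add(-338893, Mul(-88, 938)), -1)) = Mul(518520, Pow(Add(-338893, -82544), -1)) = Mul(518520, Pow(-421437, -1)) = Mul(518520, Rational(-1, 421437)) = Rational(-172840, 140479)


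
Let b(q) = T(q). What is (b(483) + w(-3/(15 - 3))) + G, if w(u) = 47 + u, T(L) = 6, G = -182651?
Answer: -730393/4 ≈ -1.8260e+5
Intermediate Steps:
b(q) = 6
(b(483) + w(-3/(15 - 3))) + G = (6 + (47 - 3/(15 - 3))) - 182651 = (6 + (47 - 3/12)) - 182651 = (6 + (47 + (1/12)*(-3))) - 182651 = (6 + (47 - 1/4)) - 182651 = (6 + 187/4) - 182651 = 211/4 - 182651 = -730393/4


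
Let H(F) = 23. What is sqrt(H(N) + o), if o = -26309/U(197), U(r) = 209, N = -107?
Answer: I*sqrt(4493918)/209 ≈ 10.143*I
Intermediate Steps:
o = -26309/209 ≈ -125.88
sqrt(H(N) + o) = sqrt(23 - 26309/209) = sqrt(-21502/209) = I*sqrt(4493918)/209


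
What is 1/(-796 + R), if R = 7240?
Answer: 1/6444 ≈ 0.00015518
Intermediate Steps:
1/(-796 + R) = 1/(-796 + 7240) = 1/6444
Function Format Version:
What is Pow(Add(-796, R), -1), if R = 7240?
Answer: Rational(1, 6444) ≈ 0.00015518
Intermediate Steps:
Pow(Add(-796, R), -1) = Pow(Add(-796, 7240), -1) = Pow(6444, -1) = Rational(1, 6444)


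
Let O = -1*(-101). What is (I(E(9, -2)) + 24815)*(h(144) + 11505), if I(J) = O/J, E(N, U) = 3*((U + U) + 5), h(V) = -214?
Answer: 841698886/3 ≈ 2.8057e+8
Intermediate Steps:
O = 101
E(N, U) = 15 + 6*U (E(N, U) = 3*(2*U + 5) = 3*(5 + 2*U) = 15 + 6*U)
I(J) = 101/J
(I(E(9, -2)) + 24815)*(h(144) + 11505) = (101/(15 + 6*(-2)) + 24815)*(-214 + 11505) = (101/(15 - 12) + 24815)*11291 = (101/3 + 24815)*11291 = (74546/3)*11291 = 841698886/3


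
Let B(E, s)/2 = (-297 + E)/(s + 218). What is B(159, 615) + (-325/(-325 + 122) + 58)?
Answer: 1431777/24157 ≈ 59.270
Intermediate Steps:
B(E, s) = 2*(-297 + E)/(218 + s) (B(E, s) = 2*((-297 + E)/(s + 218)) = 2*((-297 + E)/(218 + s)) = 2*(-297 + E)/(218 + s))
B(159, 615) + (-325/(-325 + 122) + 58) = 2*(-297 + 159)/(218 + 615) + (-325/(-325 + 122) + 58) = 2*(-138)/833 + (-325/(-203) + 58) = 2*(1/833)*(-138) + (-325*(-1/203) + 58) = -276/833 + (325/203 + 58) = -276/833 + 12099/203 = 1431777/24157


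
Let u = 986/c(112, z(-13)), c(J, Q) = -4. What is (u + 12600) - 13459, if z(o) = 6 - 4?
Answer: -2211/2 ≈ -1105.5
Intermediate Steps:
z(o) = 2
u = -493/2 (u = 986/(-4) = 986*(-¼) = -493/2 ≈ -246.50)
(u + 12600) - 13459 = (-493/2 + 12600) - 13459 = 24707/2 - 13459 = -2211/2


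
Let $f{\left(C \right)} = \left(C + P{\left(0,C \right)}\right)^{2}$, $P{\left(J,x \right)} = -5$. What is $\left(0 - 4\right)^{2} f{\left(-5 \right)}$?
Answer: $1600$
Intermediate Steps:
$f{\left(C \right)} = \left(-5 + C\right)^{2}$ ($f{\left(C \right)} = \left(C - 5\right)^{2} = \left(-5 + C\right)^{2}$)
$\left(0 - 4\right)^{2} f{\left(-5 \right)} = \left(0 - 4\right)^{2} \left(-5 - 5\right)^{2} = \left(-4\right)^{2} \left(-10\right)^{2} = 16 \cdot 100 = 1600$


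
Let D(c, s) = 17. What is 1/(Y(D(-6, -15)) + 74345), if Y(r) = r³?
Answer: 1/79258 ≈ 1.2617e-5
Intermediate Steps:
1/(Y(D(-6, -15)) + 74345) = 1/(17³ + 74345) = 1/(4913 + 74345) = 1/79258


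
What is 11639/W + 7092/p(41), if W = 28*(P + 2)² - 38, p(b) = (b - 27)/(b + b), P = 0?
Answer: 21598601/518 ≈ 41696.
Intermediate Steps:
p(b) = (-27 + b)/(2*b) (p(b) = (-27 + b)/((2*b)) = (-27 + b)*(1/(2*b)) = (-27 + b)/(2*b))
W = 74 (W = 28*(0 + 2)² - 38 = 28*2² - 38 = 28*4 - 38 = 112 - 38 = 74)
11639/W + 7092/p(41) = 11639/74 + 7092/(((½)*(-27 + 41)/41)) = 11639*(1/74) + 7092/(((½)*(1/41)*14)) = 11639/74 + 7092/(7/41) = 11639/74 + 7092*(41/7) = 11639/74 + 290772/7 = 21598601/518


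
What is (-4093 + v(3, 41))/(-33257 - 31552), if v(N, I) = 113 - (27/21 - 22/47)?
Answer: 7659/124691 ≈ 0.061424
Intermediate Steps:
v(N, I) = 36908/329 (v(N, I) = 113 - (27*(1/21) - 22*1/47) = 113 - (9/7 - 22/47) = 113 - 1*269/329 = 113 - 269/329 = 36908/329)
(-4093 + v(3, 41))/(-33257 - 31552) = (-4093 + 36908/329)/(-33257 - 31552) = -1309689/329/(-64809) = -1309689/329*(-1/64809) = 7659/124691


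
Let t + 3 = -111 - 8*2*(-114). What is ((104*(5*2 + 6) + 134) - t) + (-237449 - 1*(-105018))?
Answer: -132343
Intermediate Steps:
t = 1710 (t = -3 + (-111 - 8*2*(-114)) = -3 + (-111 - 16*(-114)) = -3 + (-111 + 1824) = -3 + 1713 = 1710)
((104*(5*2 + 6) + 134) - t) + (-237449 - 1*(-105018)) = ((104*(5*2 + 6) + 134) - 1*1710) + (-237449 - 1*(-105018)) = ((104*(10 + 6) + 134) - 1710) + (-237449 + 105018) = ((104*16 + 134) - 1710) - 132431 = ((1664 + 134) - 1710) - 132431 = (1798 - 1710) - 132431 = 88 - 132431 = -132343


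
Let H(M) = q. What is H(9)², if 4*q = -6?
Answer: 9/4 ≈ 2.2500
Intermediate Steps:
q = -3/2 (q = (¼)*(-6) = -3/2 ≈ -1.5000)
H(M) = -3/2
H(9)² = (-3/2)² = 9/4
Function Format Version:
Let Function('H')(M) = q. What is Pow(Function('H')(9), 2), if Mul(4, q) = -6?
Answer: Rational(9, 4) ≈ 2.2500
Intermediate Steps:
q = Rational(-3, 2) (q = Mul(Rational(1, 4), -6) = Rational(-3, 2) ≈ -1.5000)
Function('H')(M) = Rational(-3, 2)
Pow(Function('H')(9), 2) = Pow(Rational(-3, 2), 2) = Rational(9, 4)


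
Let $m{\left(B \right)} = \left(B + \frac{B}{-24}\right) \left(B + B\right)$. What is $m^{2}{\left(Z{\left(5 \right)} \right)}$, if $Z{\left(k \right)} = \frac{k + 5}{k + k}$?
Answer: $\frac{529}{144} \approx 3.6736$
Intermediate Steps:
$Z{\left(k \right)} = \frac{5 + k}{2 k}$
$m{\left(B \right)} = \frac{23 B^{2}}{12}$ ($m{\left(B \right)} = \left(B + B \left(- \frac{1}{24}\right)\right) 2 B = \left(B - \frac{B}{24}\right) 2 B = \frac{23 B}{24} \cdot 2 B = \frac{23 B^{2}}{12}$)
$m^{2}{\left(Z{\left(5 \right)} \right)} = \left(\frac{23 \left(\frac{5 + 5}{2 \cdot 5}\right)^{2}}{12}\right)^{2} = \left(\frac{23 \left(\frac{1}{2} \cdot \frac{1}{5} \cdot 10\right)^{2}}{12}\right)^{2} = \left(\frac{23 \cdot 1^{2}}{12}\right)^{2} = \left(\frac{23}{12} \cdot 1\right)^{2} = \left(\frac{23}{12}\right)^{2} = \frac{529}{144}$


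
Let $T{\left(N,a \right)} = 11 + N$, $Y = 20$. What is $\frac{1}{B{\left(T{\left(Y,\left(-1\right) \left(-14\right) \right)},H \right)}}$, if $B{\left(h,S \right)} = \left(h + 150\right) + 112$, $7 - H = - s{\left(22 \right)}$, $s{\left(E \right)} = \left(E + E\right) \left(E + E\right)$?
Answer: $\frac{1}{293} \approx 0.003413$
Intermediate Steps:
$s{\left(E \right)} = 4 E^{2}$ ($s{\left(E \right)} = 2 E 2 E = 4 E^{2}$)
$H = 1943$ ($H = 7 - - 4 \cdot 22^{2} = 7 - - 4 \cdot 484 = 7 - \left(-1\right) 1936 = 7 - -1936 = 7 + 1936 = 1943$)
$B{\left(h,S \right)} = 262 + h$ ($B{\left(h,S \right)} = \left(150 + h\right) + 112 = 262 + h$)
$\frac{1}{B{\left(T{\left(Y,\left(-1\right) \left(-14\right) \right)},H \right)}} = \frac{1}{262 + \left(11 + 20\right)} = \frac{1}{262 + 31} = \frac{1}{293}$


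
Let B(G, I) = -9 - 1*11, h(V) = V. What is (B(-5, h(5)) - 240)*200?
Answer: -52000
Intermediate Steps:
B(G, I) = -20 (B(G, I) = -9 - 11 = -20)
(B(-5, h(5)) - 240)*200 = (-20 - 240)*200 = -260*200 = -52000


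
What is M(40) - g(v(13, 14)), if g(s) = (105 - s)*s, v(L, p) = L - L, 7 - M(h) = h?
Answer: -33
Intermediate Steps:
M(h) = 7 - h
v(L, p) = 0
g(s) = s*(105 - s)
M(40) - g(v(13, 14)) = (7 - 1*40) - 0*(105 - 1*0) = (7 - 40) - 0*(105 + 0) = -33 - 0*105 = -33 - 1*0 = -33 + 0 = -33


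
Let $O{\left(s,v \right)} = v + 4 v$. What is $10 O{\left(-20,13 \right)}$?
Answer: $650$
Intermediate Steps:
$O{\left(s,v \right)} = 5 v$
$10 O{\left(-20,13 \right)} = 10 \cdot 5 \cdot 13 = 10 \cdot 65 = 650$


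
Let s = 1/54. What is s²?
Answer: 1/2916 ≈ 0.00034294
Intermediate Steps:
s = 1/54 ≈ 0.018519
s² = (1/54)² = 1/2916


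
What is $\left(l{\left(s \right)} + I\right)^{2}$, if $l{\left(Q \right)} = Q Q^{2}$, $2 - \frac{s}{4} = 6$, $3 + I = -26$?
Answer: $17015625$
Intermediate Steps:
$I = -29$ ($I = -3 - 26 = -29$)
$s = -16$ ($s = 8 - 24 = -16$)
$l{\left(Q \right)} = Q^{3}$
$\left(l{\left(s \right)} + I\right)^{2} = \left(\left(-16\right)^{3} - 29\right)^{2} = \left(-4096 - 29\right)^{2} = \left(-4125\right)^{2} = 17015625$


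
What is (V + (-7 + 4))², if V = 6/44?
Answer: 3969/484 ≈ 8.2004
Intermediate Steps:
V = 3/22 (V = 6*(1/44) = 3/22 ≈ 0.13636)
(V + (-7 + 4))² = (3/22 + (-7 + 4))² = (3/22 - 3)² = (-63/22)² = 3969/484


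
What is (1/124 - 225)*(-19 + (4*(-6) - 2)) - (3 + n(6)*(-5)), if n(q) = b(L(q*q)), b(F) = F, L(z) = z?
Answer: 1277403/124 ≈ 10302.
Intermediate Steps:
n(q) = q**2 (n(q) = q*q = q**2)
(1/124 - 225)*(-19 + (4*(-6) - 2)) - (3 + n(6)*(-5)) = (1/124 - 225)*(-19 + (4*(-6) - 2)) - (3 + 6**2*(-5)) = (1/124 - 225)*(-19 + (-24 - 2)) - (3 + 36*(-5)) = -27899*(-19 - 26)/124 - (3 - 180) = -27899/124*(-45) - 1*(-177) = 1255455/124 + 177 = 1277403/124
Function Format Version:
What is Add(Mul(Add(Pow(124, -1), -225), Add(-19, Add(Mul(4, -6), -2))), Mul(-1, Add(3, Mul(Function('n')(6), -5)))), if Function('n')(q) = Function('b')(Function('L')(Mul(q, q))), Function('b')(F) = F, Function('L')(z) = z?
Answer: Rational(1277403, 124) ≈ 10302.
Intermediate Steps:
Function('n')(q) = Pow(q, 2) (Function('n')(q) = Mul(q, q) = Pow(q, 2))
Add(Mul(Add(Pow(124, -1), -225), Add(-19, Add(Mul(4, -6), -2))), Mul(-1, Add(3, Mul(Function('n')(6), -5)))) = Add(Mul(Add(Pow(124, -1), -225), Add(-19, Add(Mul(4, -6), -2))), Mul(-1, Add(3, Mul(Pow(6, 2), -5)))) = Add(Mul(Add(Rational(1, 124), -225), Add(-19, Add(-24, -2))), Mul(-1, Add(3, Mul(36, -5)))) = Add(Mul(Rational(-27899, 124), Add(-19, -26)), Mul(-1, Add(3, -180))) = Add(Mul(Rational(-27899, 124), -45), Mul(-1, -177)) = Add(Rational(1255455, 124), 177) = Rational(1277403, 124)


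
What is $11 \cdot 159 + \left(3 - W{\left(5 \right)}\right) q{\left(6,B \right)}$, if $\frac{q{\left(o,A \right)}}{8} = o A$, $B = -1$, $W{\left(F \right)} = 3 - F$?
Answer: $1509$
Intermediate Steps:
$q{\left(o,A \right)} = 8 A o$ ($q{\left(o,A \right)} = 8 o A = 8 A o$)
$11 \cdot 159 + \left(3 - W{\left(5 \right)}\right) q{\left(6,B \right)} = 11 \cdot 159 + \left(3 - \left(3 - 5\right)\right) 8 \left(-1\right) 6 = 1749 + \left(3 - \left(3 - 5\right)\right) \left(-48\right) = 1749 + \left(3 - -2\right) \left(-48\right) = 1749 + \left(3 + 2\right) \left(-48\right) = 1749 + 5 \left(-48\right) = 1749 - 240 = 1509$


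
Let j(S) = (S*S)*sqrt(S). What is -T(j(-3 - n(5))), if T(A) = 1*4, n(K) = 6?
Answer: -4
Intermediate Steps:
j(S) = S**(5/2) (j(S) = S**2*sqrt(S) = S**(5/2))
T(A) = 4
-T(j(-3 - n(5))) = -4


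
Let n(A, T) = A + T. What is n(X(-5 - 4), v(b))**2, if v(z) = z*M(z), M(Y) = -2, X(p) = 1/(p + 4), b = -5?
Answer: 2401/25 ≈ 96.040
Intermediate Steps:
X(p) = 1/(4 + p)
v(z) = -2*z (v(z) = z*(-2) = -2*z)
n(X(-5 - 4), v(b))**2 = (1/(4 + (-5 - 4)) - 2*(-5))**2 = (1/(4 - 9) + 10)**2 = (1/(-5) + 10)**2 = (-1/5 + 10)**2 = (49/5)**2 = 2401/25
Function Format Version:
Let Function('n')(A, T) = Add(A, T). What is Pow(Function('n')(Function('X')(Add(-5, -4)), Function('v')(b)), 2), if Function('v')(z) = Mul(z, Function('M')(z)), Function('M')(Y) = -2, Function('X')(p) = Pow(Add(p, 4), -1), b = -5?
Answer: Rational(2401, 25) ≈ 96.040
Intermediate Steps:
Function('X')(p) = Pow(Add(4, p), -1)
Function('v')(z) = Mul(-2, z) (Function('v')(z) = Mul(z, -2) = Mul(-2, z))
Pow(Function('n')(Function('X')(Add(-5, -4)), Function('v')(b)), 2) = Pow(Add(Pow(Add(4, Add(-5, -4)), -1), Mul(-2, -5)), 2) = Pow(Add(Pow(Add(4, -9), -1), 10), 2) = Pow(Add(Pow(-5, -1), 10), 2) = Pow(Add(Rational(-1, 5), 10), 2) = Pow(Rational(49, 5), 2) = Rational(2401, 25)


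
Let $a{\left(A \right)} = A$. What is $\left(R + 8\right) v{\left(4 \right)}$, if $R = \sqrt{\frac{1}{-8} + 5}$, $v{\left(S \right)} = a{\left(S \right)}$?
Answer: $32 + \sqrt{78} \approx 40.832$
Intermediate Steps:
$v{\left(S \right)} = S$
$R = \frac{\sqrt{78}}{4}$ ($R = \sqrt{- \frac{1}{8} + 5} = \sqrt{\frac{39}{8}} = \frac{\sqrt{78}}{4} \approx 2.2079$)
$\left(R + 8\right) v{\left(4 \right)} = \left(\frac{\sqrt{78}}{4} + 8\right) 4 = \left(8 + \frac{\sqrt{78}}{4}\right) 4 = 32 + \sqrt{78}$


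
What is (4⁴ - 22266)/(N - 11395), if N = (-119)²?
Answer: -11005/1383 ≈ -7.9573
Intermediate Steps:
N = 14161
(4⁴ - 22266)/(N - 11395) = (4⁴ - 22266)/(14161 - 11395) = (256 - 22266)/2766 = -22010*1/2766 = -11005/1383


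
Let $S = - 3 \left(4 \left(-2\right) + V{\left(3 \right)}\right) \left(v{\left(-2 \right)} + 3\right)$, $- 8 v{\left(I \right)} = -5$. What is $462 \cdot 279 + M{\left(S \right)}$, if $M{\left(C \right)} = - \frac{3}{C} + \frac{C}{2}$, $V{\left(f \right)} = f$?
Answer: $\frac{299106307}{2320} \approx 1.2893 \cdot 10^{5}$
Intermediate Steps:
$v{\left(I \right)} = \frac{5}{8}$ ($v{\left(I \right)} = \left(- \frac{1}{8}\right) \left(-5\right) = \frac{5}{8}$)
$S = \frac{435}{8}$ ($S = - 3 \left(4 \left(-2\right) + 3\right) \left(\frac{5}{8} + 3\right) = - 3 \left(-8 + 3\right) \frac{29}{8} = - 3 \left(\left(-5\right) \frac{29}{8}\right) = \left(-3\right) \left(- \frac{145}{8}\right) = \frac{435}{8} \approx 54.375$)
$M{\left(C \right)} = \frac{C}{2} - \frac{3}{C}$ ($M{\left(C \right)} = - \frac{3}{C} + C \frac{1}{2} = - \frac{3}{C} + \frac{C}{2} = \frac{C}{2} - \frac{3}{C}$)
$462 \cdot 279 + M{\left(S \right)} = 462 \cdot 279 + \left(\frac{1}{2} \cdot \frac{435}{8} - \frac{3}{\frac{435}{8}}\right) = 128898 + \left(\frac{435}{16} - \frac{8}{145}\right) = 128898 + \frac{62947}{2320} = \frac{299106307}{2320}$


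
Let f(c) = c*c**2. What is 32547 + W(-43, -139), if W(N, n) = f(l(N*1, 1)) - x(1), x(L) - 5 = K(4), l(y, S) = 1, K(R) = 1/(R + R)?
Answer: 260343/8 ≈ 32543.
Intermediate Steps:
K(R) = 1/(2*R)
x(L) = 41/8 (x(L) = 5 + (1/2)/4 = 5 + (1/2)*(1/4) = 5 + 1/8 = 41/8)
f(c) = c**3
W(N, n) = -33/8 (W(N, n) = 1**3 - 1*41/8 = 1 - 41/8 = -33/8)
32547 + W(-43, -139) = 32547 - 33/8 = 260343/8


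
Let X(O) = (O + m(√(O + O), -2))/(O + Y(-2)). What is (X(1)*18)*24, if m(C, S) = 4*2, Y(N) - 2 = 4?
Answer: 3888/7 ≈ 555.43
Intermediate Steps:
Y(N) = 6 (Y(N) = 2 + 4 = 6)
m(C, S) = 8
X(O) = (8 + O)/(6 + O) (X(O) = (O + 8)/(O + 6) = (8 + O)/(6 + O))
(X(1)*18)*24 = (((8 + 1)/(6 + 1))*18)*24 = ((9/7)*18)*24 = (162/7)*24 = 3888/7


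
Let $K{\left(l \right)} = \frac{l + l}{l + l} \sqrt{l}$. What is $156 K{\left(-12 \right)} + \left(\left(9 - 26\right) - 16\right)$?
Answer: $-33 + 312 i \sqrt{3} \approx -33.0 + 540.4 i$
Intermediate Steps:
$K{\left(l \right)} = \sqrt{l}$ ($K{\left(l \right)} = \frac{2 l}{2 l} \sqrt{l} = 2 l \frac{1}{2 l} \sqrt{l} = 1 \sqrt{l} = \sqrt{l}$)
$156 K{\left(-12 \right)} + \left(\left(9 - 26\right) - 16\right) = 156 \sqrt{-12} + \left(\left(9 - 26\right) - 16\right) = 156 \cdot 2 i \sqrt{3} - 33 = 312 i \sqrt{3} - 33 = -33 + 312 i \sqrt{3}$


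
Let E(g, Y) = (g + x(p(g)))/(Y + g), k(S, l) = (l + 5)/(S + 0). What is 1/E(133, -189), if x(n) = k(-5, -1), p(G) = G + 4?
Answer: -280/661 ≈ -0.42360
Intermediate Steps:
p(G) = 4 + G
k(S, l) = (5 + l)/S
x(n) = -⅘ (x(n) = (5 - 1)/(-5) = -⅕*4 = -⅘)
E(g, Y) = (-⅘ + g)/(Y + g) (E(g, Y) = (g - ⅘)/(Y + g) = (-⅘ + g)/(Y + g))
1/E(133, -189) = 1/((-⅘ + 133)/(-189 + 133)) = 1/((661/5)/(-56)) = 1/(-1/56*661/5) = 1/(-661/280) = -280/661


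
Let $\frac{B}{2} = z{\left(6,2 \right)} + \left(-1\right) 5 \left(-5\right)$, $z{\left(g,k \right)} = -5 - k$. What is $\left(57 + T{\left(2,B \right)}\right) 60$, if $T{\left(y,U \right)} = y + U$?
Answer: $5700$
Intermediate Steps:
$B = 36$ ($B = 2 \left(\left(-5 - 2\right) + \left(-1\right) 5 \left(-5\right)\right) = 2 \left(\left(-5 - 2\right) - -25\right) = 2 \left(-7 + 25\right) = 2 \cdot 18 = 36$)
$T{\left(y,U \right)} = U + y$
$\left(57 + T{\left(2,B \right)}\right) 60 = \left(57 + \left(36 + 2\right)\right) 60 = \left(57 + 38\right) 60 = 95 \cdot 60 = 5700$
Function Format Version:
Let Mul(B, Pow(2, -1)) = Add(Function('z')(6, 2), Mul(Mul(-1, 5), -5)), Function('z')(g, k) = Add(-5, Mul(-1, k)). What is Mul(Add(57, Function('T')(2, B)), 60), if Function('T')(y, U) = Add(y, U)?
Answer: 5700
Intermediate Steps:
B = 36 (B = Mul(2, Add(Add(-5, Mul(-1, 2)), Mul(Mul(-1, 5), -5))) = Mul(2, Add(Add(-5, -2), Mul(-5, -5))) = Mul(2, Add(-7, 25)) = Mul(2, 18) = 36)
Function('T')(y, U) = Add(U, y)
Mul(Add(57, Function('T')(2, B)), 60) = Mul(Add(57, Add(36, 2)), 60) = Mul(Add(57, 38), 60) = Mul(95, 60) = 5700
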